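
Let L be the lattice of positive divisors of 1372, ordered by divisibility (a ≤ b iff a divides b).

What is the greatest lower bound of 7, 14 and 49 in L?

In the divisibility order, the meet is the greatest common divisor: gcd(7, 14, 49) = 7.

7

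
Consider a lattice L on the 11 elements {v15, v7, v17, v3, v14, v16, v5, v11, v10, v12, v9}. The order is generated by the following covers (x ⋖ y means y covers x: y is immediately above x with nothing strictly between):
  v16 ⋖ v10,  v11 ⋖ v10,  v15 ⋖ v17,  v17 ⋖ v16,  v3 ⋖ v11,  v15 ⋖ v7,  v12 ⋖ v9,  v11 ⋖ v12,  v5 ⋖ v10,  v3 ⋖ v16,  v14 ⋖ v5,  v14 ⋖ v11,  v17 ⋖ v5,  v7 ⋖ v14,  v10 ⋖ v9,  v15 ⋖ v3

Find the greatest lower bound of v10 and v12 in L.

Common lower bounds of {v10, v12}: v11, v14, v15, v3, v7.
The greatest among these is v11.

v11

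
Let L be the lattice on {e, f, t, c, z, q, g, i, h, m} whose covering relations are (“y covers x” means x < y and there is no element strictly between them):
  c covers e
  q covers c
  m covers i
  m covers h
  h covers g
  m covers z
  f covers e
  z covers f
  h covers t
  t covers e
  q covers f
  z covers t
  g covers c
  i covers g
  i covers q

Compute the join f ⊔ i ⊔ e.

i

Common upper bounds of {f, i, e}: i, m.
The least among these is i.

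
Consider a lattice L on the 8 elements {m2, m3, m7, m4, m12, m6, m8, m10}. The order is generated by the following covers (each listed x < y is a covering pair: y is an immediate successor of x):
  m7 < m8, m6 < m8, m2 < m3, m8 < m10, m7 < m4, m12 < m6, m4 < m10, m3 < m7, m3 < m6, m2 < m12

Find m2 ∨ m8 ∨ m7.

m8

Common upper bounds of {m2, m8, m7}: m10, m8.
The least among these is m8.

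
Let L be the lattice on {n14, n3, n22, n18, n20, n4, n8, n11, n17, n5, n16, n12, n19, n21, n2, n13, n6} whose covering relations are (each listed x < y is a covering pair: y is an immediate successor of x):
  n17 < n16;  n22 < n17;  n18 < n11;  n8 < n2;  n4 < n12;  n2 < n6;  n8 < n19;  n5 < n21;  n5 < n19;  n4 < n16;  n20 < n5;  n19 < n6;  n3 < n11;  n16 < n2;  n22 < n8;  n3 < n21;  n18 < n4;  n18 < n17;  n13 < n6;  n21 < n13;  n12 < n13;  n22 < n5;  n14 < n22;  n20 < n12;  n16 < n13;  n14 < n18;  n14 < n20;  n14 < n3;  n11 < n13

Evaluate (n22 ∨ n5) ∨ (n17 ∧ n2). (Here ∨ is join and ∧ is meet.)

n13

n22 ∨ n5 = n5
n17 ∧ n2 = n17
n5 ∨ n17 = n13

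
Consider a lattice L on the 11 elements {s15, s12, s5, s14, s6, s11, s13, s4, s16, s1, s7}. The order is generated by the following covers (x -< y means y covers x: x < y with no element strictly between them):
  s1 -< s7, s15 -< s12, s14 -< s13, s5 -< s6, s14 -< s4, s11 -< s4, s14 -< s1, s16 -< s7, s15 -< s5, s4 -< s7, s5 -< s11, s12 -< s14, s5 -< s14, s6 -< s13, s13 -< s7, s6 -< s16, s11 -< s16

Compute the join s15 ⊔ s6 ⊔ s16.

Common upper bounds of {s15, s6, s16}: s16, s7.
The least among these is s16.

s16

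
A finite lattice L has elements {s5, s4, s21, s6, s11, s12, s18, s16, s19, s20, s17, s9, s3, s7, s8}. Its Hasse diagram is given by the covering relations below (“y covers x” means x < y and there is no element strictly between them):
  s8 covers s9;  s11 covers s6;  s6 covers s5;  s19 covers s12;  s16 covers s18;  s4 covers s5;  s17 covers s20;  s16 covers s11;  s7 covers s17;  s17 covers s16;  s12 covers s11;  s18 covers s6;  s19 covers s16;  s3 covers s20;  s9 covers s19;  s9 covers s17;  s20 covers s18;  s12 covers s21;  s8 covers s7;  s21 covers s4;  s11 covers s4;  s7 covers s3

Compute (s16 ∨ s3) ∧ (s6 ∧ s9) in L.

s16 ∨ s3 = s7
s6 ∧ s9 = s6
s7 ∧ s6 = s6

s6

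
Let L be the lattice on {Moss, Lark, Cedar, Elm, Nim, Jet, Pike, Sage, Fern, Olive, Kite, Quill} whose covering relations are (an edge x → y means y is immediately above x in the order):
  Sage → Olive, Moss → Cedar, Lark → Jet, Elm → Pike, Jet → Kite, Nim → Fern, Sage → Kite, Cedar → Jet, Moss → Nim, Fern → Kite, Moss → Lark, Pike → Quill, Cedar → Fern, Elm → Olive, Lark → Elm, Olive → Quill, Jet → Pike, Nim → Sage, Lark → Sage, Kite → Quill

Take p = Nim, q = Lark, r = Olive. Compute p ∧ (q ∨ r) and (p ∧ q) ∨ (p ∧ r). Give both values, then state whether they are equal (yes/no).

Nim; Nim; yes

q ∨ r = Olive, so p ∧ (q ∨ r) = Nim ∧ Olive = Nim.
p ∧ q = Moss and p ∧ r = Nim, so (p ∧ q) ∨ (p ∧ r) = Moss ∨ Nim = Nim.
Equal: yes.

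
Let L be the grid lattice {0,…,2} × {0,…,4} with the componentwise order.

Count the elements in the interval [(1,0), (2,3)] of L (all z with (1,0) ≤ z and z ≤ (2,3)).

The interval [(1,0), (2,3)] = {(1,0), (1,1), (1,2), (1,3), (2,0), (2,1), (2,2), (2,3)}, which has 8 elements.

8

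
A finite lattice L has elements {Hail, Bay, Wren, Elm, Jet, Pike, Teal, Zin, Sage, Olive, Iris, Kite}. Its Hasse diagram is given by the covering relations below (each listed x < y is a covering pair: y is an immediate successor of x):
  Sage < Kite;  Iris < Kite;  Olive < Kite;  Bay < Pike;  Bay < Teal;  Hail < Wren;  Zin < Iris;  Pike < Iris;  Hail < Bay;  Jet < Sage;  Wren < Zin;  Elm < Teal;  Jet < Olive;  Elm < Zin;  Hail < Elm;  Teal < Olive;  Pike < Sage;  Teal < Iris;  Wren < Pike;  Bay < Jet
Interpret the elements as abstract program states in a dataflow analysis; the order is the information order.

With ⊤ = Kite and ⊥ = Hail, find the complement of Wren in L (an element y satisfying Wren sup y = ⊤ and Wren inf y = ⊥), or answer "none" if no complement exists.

Olive

Need y with Wren ∨ y = Kite and Wren ∧ y = Hail.
Checking each element gives: Olive.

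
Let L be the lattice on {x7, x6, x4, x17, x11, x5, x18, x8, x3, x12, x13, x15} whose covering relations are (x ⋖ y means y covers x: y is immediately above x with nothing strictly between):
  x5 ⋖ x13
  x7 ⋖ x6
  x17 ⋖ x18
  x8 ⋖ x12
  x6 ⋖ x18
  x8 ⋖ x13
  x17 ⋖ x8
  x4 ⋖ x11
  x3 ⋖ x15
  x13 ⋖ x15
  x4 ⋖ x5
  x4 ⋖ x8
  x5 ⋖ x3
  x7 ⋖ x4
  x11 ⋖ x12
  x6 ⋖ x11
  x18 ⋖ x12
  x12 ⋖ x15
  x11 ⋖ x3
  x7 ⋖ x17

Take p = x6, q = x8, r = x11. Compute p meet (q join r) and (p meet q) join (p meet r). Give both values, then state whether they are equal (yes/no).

q join r = x12, so p meet (q join r) = x6 meet x12 = x6.
p meet q = x7 and p meet r = x6, so (p meet q) join (p meet r) = x7 join x6 = x6.
Equal: yes.

x6; x6; yes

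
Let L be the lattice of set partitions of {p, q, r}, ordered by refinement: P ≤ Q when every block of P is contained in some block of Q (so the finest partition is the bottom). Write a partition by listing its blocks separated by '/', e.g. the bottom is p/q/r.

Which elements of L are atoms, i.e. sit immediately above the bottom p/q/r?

The atoms are exactly the elements that cover p/q/r: p/qr, pq/r, pr/q.

p/qr, pq/r, pr/q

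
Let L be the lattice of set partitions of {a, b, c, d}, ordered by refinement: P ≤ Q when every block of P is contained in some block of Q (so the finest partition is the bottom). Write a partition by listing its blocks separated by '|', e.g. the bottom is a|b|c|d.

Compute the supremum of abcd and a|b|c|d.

The join of abcd and a|b|c|d merges any blocks that overlap across the partitions, giving abcd.

abcd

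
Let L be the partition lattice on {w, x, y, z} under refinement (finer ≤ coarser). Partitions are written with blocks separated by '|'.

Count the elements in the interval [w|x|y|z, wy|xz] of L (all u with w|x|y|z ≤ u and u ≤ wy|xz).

4

The interval [w|x|y|z, wy|xz] = {wy|xz, wy|x|z, w|xz|y, w|x|y|z}, which has 4 elements.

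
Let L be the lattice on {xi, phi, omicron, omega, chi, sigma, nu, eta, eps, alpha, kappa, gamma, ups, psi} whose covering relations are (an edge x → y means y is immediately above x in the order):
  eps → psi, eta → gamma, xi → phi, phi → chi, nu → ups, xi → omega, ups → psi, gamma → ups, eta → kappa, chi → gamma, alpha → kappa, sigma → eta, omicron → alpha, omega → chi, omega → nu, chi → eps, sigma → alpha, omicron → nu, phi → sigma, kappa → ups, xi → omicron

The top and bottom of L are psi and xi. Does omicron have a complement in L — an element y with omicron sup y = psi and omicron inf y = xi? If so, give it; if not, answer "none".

eps

Need y with omicron ∨ y = psi and omicron ∧ y = xi.
Checking each element gives: eps.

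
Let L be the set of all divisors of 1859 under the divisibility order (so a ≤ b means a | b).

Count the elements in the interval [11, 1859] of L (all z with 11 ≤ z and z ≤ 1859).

3

The interval [11, 1859] = {11, 143, 1859}, which has 3 elements.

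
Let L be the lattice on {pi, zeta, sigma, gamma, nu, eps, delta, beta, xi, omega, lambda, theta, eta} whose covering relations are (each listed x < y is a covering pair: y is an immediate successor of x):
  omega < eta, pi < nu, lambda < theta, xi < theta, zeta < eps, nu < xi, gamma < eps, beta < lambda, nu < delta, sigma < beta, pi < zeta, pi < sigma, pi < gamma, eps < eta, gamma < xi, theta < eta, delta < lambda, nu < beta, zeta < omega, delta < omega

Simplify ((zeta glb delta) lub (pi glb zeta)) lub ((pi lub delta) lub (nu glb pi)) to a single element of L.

zeta ∧ delta = pi
pi ∧ zeta = pi
pi ∨ pi = pi
pi ∨ delta = delta
nu ∧ pi = pi
delta ∨ pi = delta
pi ∨ delta = delta

delta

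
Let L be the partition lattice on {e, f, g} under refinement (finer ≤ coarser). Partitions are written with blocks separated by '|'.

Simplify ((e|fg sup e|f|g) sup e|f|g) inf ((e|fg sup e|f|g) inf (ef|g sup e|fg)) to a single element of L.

e|fg

e|fg ∨ e|f|g = e|fg
e|fg ∨ e|f|g = e|fg
e|fg ∨ e|f|g = e|fg
ef|g ∨ e|fg = efg
e|fg ∧ efg = e|fg
e|fg ∧ e|fg = e|fg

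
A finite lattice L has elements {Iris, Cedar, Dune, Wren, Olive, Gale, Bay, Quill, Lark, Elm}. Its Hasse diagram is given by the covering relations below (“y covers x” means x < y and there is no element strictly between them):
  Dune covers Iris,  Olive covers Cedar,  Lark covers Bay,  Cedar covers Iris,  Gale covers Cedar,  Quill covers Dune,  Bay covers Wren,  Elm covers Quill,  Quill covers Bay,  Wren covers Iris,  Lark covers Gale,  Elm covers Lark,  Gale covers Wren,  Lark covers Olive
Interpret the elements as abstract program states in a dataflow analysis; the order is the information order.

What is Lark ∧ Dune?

Common lower bounds of {Lark, Dune}: Iris.
The greatest among these is Iris.

Iris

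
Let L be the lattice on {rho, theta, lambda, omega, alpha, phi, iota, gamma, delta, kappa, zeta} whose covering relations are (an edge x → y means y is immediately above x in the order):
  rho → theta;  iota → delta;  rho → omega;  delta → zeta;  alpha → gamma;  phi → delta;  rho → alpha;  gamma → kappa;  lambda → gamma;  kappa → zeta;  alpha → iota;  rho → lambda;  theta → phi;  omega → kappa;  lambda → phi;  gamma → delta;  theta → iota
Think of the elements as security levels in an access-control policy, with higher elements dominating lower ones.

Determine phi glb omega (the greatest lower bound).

rho

Common lower bounds of {phi, omega}: rho.
The greatest among these is rho.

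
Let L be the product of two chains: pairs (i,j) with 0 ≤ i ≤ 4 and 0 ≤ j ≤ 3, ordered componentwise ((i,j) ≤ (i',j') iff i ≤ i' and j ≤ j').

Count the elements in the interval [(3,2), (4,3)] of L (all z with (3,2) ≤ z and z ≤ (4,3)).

4

The interval [(3,2), (4,3)] = {(3,2), (3,3), (4,2), (4,3)}, which has 4 elements.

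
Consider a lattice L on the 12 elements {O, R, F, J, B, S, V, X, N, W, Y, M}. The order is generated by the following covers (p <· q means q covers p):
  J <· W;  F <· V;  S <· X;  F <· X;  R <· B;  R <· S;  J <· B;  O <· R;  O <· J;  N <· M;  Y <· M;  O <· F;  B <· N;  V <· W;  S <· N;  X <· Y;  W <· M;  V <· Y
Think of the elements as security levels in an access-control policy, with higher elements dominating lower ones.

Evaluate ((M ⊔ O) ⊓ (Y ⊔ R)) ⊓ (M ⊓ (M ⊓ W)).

V

M ∨ O = M
Y ∨ R = Y
M ∧ Y = Y
M ∧ W = W
M ∧ W = W
Y ∧ W = V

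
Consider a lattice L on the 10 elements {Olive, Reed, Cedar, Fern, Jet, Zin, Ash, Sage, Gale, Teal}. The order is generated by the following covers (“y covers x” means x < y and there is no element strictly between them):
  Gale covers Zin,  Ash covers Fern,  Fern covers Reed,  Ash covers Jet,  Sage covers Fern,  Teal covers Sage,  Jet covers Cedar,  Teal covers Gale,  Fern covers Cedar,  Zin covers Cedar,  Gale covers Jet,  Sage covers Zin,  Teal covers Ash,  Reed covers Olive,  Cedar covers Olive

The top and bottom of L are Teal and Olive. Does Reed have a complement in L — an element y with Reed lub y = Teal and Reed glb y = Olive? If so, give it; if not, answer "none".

Gale

Need y with Reed ∨ y = Teal and Reed ∧ y = Olive.
Checking each element gives: Gale.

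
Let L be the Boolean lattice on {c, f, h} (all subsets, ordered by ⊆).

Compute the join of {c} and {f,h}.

{c,f,h}

Under ⊆, join is union: {c} ∪ {f,h} = {c,f,h}.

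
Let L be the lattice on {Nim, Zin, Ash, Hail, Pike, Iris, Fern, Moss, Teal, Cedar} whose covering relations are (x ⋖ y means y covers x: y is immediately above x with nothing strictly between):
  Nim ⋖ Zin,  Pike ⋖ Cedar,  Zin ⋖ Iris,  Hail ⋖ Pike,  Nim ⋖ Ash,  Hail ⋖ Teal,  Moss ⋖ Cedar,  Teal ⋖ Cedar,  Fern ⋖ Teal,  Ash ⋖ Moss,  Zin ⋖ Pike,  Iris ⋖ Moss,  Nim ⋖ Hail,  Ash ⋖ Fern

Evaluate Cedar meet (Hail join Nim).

Hail

Hail ∨ Nim = Hail
Cedar ∧ Hail = Hail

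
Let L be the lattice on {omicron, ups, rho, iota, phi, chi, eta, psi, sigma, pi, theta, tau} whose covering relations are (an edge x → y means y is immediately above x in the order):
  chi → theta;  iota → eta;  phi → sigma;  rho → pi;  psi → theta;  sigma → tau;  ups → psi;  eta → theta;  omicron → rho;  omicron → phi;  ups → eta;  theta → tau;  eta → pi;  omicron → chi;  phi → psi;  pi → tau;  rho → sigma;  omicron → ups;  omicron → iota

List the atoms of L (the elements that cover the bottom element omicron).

chi, iota, phi, rho, ups

The atoms are exactly the elements that cover omicron: chi, iota, phi, rho, ups.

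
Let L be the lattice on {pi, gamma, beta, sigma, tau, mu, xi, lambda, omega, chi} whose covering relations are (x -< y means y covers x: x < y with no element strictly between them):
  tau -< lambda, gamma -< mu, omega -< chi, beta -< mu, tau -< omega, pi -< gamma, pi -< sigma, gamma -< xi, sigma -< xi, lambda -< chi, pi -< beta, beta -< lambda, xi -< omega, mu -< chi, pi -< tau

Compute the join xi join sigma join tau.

Common upper bounds of {xi, sigma, tau}: chi, omega.
The least among these is omega.

omega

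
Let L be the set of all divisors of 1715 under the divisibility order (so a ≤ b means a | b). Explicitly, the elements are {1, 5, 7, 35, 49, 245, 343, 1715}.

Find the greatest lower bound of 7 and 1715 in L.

7

In the divisibility order, the meet is the greatest common divisor: gcd(7, 1715) = 7.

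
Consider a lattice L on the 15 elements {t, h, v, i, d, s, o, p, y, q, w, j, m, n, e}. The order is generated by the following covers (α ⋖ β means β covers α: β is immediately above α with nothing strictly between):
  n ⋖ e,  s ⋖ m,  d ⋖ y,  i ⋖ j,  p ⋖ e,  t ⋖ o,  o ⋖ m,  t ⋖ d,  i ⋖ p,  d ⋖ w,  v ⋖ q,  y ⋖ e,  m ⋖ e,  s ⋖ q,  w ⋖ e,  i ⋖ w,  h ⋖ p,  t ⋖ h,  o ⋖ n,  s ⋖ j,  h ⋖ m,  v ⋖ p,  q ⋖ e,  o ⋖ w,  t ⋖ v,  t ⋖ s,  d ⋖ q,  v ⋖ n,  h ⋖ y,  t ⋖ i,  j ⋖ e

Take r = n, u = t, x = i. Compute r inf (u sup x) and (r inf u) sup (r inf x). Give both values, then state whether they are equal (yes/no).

t; t; yes

u sup x = i, so r inf (u sup x) = n inf i = t.
r inf u = t and r inf x = t, so (r inf u) sup (r inf x) = t sup t = t.
Equal: yes.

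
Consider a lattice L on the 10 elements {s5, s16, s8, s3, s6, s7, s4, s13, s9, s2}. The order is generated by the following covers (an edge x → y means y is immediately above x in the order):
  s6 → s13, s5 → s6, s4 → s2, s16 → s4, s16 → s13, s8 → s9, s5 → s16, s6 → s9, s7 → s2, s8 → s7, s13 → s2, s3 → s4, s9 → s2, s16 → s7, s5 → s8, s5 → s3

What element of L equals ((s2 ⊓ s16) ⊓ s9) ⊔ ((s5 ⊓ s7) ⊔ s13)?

s2 ∧ s16 = s16
s16 ∧ s9 = s5
s5 ∧ s7 = s5
s5 ∨ s13 = s13
s5 ∨ s13 = s13

s13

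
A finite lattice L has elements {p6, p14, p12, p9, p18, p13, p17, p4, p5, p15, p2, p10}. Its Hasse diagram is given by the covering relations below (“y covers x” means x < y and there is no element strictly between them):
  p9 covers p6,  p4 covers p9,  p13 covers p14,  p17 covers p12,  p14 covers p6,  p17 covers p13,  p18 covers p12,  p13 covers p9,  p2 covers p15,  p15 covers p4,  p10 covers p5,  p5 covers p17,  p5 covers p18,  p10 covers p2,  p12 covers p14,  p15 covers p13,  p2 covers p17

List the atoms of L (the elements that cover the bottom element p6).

p14, p9

The atoms are exactly the elements that cover p6: p14, p9.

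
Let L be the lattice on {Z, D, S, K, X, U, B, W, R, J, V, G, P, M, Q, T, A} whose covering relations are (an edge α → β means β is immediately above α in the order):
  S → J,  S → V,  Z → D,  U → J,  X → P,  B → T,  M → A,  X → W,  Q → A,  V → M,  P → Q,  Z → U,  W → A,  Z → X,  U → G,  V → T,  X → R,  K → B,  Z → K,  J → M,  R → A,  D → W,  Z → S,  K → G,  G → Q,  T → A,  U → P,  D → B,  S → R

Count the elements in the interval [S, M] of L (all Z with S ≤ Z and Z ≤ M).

4

The interval [S, M] = {J, M, S, V}, which has 4 elements.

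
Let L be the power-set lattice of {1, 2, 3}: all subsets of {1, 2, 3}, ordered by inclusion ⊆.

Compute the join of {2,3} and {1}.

{1,2,3}

Under ⊆, join is union: {2,3} ∪ {1} = {1,2,3}.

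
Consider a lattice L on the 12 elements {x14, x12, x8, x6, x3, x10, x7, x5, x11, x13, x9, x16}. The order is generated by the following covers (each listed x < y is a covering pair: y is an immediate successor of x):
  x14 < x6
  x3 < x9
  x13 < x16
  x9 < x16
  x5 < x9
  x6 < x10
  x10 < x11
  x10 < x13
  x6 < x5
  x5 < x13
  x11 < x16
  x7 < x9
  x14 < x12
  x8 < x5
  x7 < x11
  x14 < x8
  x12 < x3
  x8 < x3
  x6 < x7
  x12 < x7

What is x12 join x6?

Common upper bounds of {x12, x6}: x11, x16, x7, x9.
The least among these is x7.

x7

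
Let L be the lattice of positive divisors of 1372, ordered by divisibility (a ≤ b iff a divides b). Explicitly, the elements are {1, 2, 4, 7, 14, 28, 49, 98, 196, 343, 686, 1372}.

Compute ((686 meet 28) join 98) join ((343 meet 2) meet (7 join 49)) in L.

98

686 ∧ 28 = 14
14 ∨ 98 = 98
343 ∧ 2 = 1
7 ∨ 49 = 49
1 ∧ 49 = 1
98 ∨ 1 = 98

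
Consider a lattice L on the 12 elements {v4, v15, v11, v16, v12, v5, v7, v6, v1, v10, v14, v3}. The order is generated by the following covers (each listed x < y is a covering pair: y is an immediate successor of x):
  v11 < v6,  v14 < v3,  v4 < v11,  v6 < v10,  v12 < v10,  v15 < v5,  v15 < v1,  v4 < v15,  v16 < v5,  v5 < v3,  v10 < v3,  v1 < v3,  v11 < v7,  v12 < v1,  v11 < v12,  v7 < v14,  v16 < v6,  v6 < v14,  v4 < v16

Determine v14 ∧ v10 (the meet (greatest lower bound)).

Common lower bounds of {v14, v10}: v11, v16, v4, v6.
The greatest among these is v6.

v6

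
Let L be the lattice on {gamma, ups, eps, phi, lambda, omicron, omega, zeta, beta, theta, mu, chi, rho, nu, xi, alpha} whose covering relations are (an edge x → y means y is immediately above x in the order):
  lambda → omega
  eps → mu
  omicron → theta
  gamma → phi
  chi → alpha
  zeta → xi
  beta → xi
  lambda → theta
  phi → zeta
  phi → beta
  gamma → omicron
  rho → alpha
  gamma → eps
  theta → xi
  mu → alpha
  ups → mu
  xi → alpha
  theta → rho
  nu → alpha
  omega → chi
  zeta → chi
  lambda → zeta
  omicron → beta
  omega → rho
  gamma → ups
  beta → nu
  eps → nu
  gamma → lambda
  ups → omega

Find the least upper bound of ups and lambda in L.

Common upper bounds of {ups, lambda}: alpha, chi, omega, rho.
The least among these is omega.

omega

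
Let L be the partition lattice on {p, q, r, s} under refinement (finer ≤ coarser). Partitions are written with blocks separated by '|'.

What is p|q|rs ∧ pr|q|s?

The meet (common refinement) of p|q|rs and pr|q|s intersects blocks pairwise, giving p|q|r|s.

p|q|r|s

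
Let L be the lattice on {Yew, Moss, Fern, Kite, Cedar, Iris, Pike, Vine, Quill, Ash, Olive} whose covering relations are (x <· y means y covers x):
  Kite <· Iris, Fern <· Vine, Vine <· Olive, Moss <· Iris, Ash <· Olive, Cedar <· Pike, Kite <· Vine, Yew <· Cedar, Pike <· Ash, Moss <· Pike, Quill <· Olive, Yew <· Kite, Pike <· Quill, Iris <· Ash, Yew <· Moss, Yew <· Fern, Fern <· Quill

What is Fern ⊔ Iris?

Common upper bounds of {Fern, Iris}: Olive.
The least among these is Olive.

Olive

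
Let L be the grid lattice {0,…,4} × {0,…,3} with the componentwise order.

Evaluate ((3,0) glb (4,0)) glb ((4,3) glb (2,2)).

(3,0) ∧ (4,0) = (3,0)
(4,3) ∧ (2,2) = (2,2)
(3,0) ∧ (2,2) = (2,0)

(2,0)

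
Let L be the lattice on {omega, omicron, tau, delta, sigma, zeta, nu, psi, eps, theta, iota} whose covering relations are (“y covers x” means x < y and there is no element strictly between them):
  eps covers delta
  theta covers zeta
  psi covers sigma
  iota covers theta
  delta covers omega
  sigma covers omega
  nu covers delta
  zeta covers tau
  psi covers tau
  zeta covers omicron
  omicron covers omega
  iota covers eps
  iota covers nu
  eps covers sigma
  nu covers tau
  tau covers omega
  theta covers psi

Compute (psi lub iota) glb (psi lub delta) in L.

iota

psi ∨ iota = iota
psi ∨ delta = iota
iota ∧ iota = iota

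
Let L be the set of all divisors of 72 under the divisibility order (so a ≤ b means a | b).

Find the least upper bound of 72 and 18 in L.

In the divisibility order, the join is the least common multiple: lcm(72, 18) = 72.

72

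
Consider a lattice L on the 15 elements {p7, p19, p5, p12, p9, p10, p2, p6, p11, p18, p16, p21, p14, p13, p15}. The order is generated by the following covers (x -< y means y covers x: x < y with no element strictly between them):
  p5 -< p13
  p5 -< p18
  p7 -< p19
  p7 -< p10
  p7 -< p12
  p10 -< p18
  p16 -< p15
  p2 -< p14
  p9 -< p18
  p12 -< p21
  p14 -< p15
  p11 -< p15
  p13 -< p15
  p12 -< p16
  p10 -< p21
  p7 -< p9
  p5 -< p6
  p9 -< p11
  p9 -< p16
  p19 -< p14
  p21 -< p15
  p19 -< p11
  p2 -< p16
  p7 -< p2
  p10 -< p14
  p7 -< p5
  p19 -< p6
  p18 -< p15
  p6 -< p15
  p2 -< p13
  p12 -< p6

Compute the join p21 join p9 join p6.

p15

Common upper bounds of {p21, p9, p6}: p15.
The least among these is p15.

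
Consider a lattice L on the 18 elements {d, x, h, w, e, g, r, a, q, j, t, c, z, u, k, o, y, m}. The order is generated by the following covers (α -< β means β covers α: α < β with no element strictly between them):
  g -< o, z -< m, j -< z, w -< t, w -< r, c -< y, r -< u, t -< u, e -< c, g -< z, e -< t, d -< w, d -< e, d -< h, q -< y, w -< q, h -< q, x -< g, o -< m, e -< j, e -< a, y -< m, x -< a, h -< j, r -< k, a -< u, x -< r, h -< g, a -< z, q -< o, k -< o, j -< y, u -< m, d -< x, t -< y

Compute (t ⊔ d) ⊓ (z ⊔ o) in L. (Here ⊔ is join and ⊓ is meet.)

t

t ∨ d = t
z ∨ o = m
t ∧ m = t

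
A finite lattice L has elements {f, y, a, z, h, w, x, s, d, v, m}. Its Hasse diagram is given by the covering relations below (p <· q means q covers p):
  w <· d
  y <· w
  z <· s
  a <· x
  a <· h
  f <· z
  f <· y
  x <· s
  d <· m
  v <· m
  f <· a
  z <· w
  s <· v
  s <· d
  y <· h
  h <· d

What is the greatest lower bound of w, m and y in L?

Common lower bounds of {w, m, y}: f, y.
The greatest among these is y.

y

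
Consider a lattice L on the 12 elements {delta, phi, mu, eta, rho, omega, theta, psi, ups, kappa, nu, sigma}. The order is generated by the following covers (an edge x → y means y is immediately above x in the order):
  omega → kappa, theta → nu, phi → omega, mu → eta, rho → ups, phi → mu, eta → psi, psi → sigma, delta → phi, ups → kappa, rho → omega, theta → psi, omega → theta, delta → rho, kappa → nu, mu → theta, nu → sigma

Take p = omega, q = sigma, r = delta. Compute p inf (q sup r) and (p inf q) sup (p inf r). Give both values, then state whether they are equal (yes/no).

omega; omega; yes

q sup r = sigma, so p inf (q sup r) = omega inf sigma = omega.
p inf q = omega and p inf r = delta, so (p inf q) sup (p inf r) = omega sup delta = omega.
Equal: yes.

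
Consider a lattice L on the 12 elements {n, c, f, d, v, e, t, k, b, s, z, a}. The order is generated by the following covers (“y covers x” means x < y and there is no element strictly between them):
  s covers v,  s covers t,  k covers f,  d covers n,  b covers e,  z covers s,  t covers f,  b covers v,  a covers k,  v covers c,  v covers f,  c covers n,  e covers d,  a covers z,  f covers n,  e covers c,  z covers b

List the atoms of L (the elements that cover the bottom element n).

c, d, f

The atoms are exactly the elements that cover n: c, d, f.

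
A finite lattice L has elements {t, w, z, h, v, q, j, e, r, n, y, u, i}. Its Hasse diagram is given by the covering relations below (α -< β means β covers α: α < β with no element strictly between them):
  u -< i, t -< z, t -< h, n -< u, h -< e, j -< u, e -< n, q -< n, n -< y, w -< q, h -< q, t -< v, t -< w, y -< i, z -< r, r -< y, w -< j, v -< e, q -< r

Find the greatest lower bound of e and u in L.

e

Common lower bounds of {e, u}: e, h, t, v.
The greatest among these is e.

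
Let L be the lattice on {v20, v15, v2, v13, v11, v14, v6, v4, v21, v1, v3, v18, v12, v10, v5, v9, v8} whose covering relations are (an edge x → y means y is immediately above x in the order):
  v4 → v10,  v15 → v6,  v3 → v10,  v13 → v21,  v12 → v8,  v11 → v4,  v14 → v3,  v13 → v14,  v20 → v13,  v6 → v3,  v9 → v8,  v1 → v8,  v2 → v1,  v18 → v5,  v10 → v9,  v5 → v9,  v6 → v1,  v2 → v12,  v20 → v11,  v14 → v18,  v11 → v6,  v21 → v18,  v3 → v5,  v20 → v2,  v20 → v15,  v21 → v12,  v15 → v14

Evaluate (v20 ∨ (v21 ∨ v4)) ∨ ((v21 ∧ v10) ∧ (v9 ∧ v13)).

v21 ∨ v4 = v9
v20 ∨ v9 = v9
v21 ∧ v10 = v13
v9 ∧ v13 = v13
v13 ∧ v13 = v13
v9 ∨ v13 = v9

v9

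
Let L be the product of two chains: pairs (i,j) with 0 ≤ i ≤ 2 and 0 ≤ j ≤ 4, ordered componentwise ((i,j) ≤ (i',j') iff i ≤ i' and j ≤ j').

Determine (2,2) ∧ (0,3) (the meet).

Common lower bounds of {(2,2), (0,3)}: (0,0), (0,1), (0,2).
The greatest among these is (0,2).

(0,2)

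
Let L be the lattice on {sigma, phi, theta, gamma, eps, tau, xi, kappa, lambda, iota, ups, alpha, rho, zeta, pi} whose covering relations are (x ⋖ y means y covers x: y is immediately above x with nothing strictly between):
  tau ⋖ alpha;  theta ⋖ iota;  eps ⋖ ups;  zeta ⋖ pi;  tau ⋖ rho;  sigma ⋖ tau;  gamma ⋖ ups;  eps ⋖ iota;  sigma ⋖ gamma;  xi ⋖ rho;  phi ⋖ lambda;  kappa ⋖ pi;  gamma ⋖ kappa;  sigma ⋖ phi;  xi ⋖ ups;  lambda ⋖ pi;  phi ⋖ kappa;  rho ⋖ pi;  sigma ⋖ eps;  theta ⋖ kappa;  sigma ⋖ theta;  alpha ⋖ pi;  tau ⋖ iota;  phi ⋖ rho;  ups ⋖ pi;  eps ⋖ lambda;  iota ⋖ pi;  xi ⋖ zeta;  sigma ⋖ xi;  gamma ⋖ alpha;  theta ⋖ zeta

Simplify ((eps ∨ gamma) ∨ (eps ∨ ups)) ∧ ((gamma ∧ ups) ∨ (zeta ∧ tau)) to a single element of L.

eps ∨ gamma = ups
eps ∨ ups = ups
ups ∨ ups = ups
gamma ∧ ups = gamma
zeta ∧ tau = sigma
gamma ∨ sigma = gamma
ups ∧ gamma = gamma

gamma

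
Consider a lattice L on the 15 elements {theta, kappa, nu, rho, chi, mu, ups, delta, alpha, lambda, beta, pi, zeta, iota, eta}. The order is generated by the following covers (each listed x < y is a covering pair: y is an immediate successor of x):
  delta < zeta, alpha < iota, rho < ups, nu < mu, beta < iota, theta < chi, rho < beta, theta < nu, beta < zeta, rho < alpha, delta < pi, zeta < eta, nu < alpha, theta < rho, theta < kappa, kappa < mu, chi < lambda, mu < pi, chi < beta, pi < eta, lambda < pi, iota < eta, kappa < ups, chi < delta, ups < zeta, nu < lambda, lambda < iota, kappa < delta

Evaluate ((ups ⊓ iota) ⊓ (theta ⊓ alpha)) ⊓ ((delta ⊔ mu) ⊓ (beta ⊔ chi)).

ups ∧ iota = rho
theta ∧ alpha = theta
rho ∧ theta = theta
delta ∨ mu = pi
beta ∨ chi = beta
pi ∧ beta = chi
theta ∧ chi = theta

theta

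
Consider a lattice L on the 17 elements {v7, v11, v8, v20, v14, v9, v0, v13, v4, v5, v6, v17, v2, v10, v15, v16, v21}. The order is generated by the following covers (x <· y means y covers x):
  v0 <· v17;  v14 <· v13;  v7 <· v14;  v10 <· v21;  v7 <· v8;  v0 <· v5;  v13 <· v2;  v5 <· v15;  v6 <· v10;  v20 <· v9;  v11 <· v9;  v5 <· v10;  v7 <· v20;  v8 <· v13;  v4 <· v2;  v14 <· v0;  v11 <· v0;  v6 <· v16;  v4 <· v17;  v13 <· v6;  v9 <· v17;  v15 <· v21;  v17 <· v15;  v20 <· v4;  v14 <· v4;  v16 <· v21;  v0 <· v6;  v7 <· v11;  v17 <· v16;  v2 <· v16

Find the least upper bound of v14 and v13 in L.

v13

Common upper bounds of {v14, v13}: v10, v13, v16, v2, v21, v6.
The least among these is v13.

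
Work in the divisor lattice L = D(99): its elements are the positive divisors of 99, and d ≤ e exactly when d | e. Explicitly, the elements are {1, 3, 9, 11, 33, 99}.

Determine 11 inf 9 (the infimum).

In the divisibility order, the meet is the greatest common divisor: gcd(11, 9) = 1.

1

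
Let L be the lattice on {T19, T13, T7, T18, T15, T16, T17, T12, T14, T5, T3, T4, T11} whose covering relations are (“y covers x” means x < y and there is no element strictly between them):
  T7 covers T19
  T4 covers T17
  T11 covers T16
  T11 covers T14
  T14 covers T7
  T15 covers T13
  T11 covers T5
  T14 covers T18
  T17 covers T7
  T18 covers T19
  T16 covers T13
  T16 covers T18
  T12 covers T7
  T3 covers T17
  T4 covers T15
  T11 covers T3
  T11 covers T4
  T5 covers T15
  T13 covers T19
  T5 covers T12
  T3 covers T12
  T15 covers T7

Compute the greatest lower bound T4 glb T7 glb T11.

Common lower bounds of {T4, T7, T11}: T19, T7.
The greatest among these is T7.

T7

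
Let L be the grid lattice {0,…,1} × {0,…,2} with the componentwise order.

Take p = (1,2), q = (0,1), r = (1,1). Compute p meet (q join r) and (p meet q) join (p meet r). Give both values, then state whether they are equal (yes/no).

q join r = (1,1), so p meet (q join r) = (1,2) meet (1,1) = (1,1).
p meet q = (0,1) and p meet r = (1,1), so (p meet q) join (p meet r) = (0,1) join (1,1) = (1,1).
Equal: yes.

(1,1); (1,1); yes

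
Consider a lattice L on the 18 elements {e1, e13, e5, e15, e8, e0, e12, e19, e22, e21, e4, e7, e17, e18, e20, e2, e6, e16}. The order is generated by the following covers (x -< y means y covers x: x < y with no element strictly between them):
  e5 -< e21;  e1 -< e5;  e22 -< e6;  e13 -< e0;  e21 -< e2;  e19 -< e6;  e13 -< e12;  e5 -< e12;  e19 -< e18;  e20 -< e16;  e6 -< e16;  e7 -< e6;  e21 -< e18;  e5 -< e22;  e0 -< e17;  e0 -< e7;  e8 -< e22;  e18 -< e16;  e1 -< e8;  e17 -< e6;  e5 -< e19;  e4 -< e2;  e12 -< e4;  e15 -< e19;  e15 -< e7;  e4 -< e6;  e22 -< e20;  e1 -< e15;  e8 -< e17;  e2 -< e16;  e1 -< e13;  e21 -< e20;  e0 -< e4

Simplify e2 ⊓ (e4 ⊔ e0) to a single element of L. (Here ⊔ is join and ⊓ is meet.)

e4 ∨ e0 = e4
e2 ∧ e4 = e4

e4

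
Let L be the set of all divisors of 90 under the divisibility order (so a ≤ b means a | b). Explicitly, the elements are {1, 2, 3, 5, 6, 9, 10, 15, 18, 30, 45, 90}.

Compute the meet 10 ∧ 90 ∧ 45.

In the divisibility order, the meet is the greatest common divisor: gcd(10, 90, 45) = 5.

5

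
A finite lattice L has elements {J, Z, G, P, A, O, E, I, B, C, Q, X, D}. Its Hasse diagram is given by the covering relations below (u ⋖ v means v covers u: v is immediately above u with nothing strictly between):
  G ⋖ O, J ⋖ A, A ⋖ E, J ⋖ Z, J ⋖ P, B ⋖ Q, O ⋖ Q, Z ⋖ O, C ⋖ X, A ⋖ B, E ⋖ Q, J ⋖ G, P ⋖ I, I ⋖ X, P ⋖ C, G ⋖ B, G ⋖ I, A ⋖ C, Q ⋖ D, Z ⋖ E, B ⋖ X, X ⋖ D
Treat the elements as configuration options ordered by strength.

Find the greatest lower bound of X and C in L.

C

Common lower bounds of {X, C}: A, C, J, P.
The greatest among these is C.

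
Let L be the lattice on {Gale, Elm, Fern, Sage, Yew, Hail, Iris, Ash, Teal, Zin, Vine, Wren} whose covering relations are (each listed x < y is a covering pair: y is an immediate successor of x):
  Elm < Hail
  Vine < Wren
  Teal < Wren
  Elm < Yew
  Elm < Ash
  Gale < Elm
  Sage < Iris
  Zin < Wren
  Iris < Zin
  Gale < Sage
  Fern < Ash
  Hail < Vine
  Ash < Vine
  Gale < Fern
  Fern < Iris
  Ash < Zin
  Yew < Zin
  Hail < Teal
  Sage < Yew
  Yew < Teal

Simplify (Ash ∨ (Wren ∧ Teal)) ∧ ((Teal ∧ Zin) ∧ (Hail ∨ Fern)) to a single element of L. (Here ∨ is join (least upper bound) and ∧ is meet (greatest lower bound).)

Elm

Wren ∧ Teal = Teal
Ash ∨ Teal = Wren
Teal ∧ Zin = Yew
Hail ∨ Fern = Vine
Yew ∧ Vine = Elm
Wren ∧ Elm = Elm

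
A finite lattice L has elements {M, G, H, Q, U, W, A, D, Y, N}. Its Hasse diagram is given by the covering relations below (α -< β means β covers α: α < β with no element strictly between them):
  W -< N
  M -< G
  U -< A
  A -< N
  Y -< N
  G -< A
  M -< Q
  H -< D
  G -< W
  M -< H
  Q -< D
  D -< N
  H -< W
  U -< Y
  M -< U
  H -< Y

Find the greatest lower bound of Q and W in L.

M

Common lower bounds of {Q, W}: M.
The greatest among these is M.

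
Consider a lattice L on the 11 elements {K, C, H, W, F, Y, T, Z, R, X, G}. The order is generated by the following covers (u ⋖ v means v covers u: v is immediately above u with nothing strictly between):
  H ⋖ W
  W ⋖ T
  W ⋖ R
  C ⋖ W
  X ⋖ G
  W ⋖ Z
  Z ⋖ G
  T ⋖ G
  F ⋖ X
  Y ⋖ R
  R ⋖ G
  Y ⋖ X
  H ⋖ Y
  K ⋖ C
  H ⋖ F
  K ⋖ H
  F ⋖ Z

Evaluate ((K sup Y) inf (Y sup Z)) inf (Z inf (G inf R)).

K ∨ Y = Y
Y ∨ Z = G
Y ∧ G = Y
G ∧ R = R
Z ∧ R = W
Y ∧ W = H

H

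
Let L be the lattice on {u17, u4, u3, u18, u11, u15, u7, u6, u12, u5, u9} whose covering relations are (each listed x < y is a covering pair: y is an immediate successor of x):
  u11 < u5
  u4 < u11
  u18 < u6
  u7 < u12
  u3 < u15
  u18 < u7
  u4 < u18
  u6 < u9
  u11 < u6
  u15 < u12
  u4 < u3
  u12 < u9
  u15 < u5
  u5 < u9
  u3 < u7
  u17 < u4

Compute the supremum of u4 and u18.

u18

Common upper bounds of {u4, u18}: u12, u18, u6, u7, u9.
The least among these is u18.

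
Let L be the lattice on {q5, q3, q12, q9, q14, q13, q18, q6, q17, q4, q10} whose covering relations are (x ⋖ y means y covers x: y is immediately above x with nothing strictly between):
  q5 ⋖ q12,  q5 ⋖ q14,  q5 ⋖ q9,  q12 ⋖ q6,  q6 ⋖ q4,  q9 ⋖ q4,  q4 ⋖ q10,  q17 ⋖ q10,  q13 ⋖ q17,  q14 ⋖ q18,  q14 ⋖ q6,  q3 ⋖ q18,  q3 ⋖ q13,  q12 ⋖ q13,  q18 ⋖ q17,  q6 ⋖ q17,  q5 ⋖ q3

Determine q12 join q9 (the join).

q4

Common upper bounds of {q12, q9}: q10, q4.
The least among these is q4.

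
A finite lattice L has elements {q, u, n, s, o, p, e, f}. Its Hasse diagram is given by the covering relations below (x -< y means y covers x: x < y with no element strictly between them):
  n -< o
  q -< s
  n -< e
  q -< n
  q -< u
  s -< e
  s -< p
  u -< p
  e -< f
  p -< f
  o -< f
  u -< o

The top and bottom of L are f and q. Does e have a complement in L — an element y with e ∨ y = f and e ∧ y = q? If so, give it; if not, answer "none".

u

Need y with e ∨ y = f and e ∧ y = q.
Checking each element gives: u.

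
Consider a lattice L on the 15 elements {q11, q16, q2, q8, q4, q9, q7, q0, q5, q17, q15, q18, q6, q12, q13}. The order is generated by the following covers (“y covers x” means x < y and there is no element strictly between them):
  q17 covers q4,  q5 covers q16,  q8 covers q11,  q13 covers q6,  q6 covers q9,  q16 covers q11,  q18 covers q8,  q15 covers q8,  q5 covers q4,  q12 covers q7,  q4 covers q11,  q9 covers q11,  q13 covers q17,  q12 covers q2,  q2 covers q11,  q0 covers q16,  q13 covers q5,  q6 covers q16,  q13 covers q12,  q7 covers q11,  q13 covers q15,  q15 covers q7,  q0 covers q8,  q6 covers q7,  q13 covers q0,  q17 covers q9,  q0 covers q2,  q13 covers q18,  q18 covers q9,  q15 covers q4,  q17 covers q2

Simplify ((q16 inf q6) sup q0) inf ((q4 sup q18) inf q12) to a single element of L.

q2

q16 ∧ q6 = q16
q16 ∨ q0 = q0
q4 ∨ q18 = q13
q13 ∧ q12 = q12
q0 ∧ q12 = q2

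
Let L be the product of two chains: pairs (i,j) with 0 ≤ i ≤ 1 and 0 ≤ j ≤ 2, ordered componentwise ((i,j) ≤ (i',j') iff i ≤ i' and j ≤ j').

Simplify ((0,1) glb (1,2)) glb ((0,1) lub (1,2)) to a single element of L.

(0,1) ∧ (1,2) = (0,1)
(0,1) ∨ (1,2) = (1,2)
(0,1) ∧ (1,2) = (0,1)

(0,1)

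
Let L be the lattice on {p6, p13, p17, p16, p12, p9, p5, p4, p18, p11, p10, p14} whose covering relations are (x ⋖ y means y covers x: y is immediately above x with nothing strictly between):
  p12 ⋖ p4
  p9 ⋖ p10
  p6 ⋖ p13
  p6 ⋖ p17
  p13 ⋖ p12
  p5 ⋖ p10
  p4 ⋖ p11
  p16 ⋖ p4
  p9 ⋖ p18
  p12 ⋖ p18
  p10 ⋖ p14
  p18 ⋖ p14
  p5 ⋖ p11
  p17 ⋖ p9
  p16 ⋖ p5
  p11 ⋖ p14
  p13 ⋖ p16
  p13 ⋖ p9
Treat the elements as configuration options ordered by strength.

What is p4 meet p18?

p12

Common lower bounds of {p4, p18}: p12, p13, p6.
The greatest among these is p12.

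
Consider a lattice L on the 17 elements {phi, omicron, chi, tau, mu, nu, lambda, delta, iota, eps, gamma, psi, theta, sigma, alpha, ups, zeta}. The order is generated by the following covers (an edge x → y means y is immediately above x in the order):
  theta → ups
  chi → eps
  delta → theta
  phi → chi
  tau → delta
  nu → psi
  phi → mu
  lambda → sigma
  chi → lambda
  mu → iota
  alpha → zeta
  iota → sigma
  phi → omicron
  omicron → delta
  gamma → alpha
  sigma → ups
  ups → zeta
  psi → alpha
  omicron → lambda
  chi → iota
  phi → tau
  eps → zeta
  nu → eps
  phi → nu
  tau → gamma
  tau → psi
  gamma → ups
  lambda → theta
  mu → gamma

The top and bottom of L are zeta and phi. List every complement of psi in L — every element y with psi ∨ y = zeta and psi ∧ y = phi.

Need y with psi ∨ y = zeta and psi ∧ y = phi.
Checking each element gives: chi, iota, lambda, omicron, sigma.

chi, iota, lambda, omicron, sigma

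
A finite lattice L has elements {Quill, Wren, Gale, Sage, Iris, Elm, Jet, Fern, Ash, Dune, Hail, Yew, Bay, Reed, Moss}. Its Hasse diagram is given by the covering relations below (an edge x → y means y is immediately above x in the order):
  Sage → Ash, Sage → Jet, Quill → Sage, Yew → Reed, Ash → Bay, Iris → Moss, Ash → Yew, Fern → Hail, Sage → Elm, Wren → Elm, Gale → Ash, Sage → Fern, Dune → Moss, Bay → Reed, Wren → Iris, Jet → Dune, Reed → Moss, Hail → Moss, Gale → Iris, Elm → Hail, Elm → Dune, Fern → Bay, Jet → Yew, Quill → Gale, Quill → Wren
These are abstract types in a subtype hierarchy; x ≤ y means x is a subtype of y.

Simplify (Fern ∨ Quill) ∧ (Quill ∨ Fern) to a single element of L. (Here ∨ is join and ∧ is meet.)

Fern

Fern ∨ Quill = Fern
Quill ∨ Fern = Fern
Fern ∧ Fern = Fern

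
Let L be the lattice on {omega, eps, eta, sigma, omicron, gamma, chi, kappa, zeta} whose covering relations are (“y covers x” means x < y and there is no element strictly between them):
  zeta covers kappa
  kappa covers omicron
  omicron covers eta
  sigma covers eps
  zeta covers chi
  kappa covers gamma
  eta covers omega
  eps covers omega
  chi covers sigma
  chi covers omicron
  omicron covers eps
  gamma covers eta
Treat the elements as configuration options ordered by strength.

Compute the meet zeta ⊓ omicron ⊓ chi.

omicron

Common lower bounds of {zeta, omicron, chi}: eps, eta, omega, omicron.
The greatest among these is omicron.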